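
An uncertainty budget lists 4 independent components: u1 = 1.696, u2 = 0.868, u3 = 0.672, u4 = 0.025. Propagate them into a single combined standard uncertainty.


uc = sqrt(1.696^2 + 0.868^2 + 0.672^2 + 0.025^2)
uc = sqrt(4.082049)
uc = 2.0204

2.0204


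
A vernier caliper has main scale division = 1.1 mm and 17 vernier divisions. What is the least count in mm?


LC = MSD / n_div
= 1.1 / 17
= 0.0647

0.0647


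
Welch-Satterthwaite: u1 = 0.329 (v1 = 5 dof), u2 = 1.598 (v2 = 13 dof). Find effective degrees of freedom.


uc = sqrt(u1^2 + u2^2) = sqrt(0.329^2 + 1.598^2) = 1.6315162
v_eff = uc^4 / (u1^4/v1 + u2^4/v2)
= 1.6315162^4 / (0.329^4/5 + 1.598^4/13)
= 7.0854194 / 0.50395041
v_eff = 14.0598

14.0598


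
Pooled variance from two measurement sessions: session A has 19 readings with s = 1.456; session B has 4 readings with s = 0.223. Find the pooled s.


s_p = sqrt(((n1-1)*s1^2 + (n2-1)*s2^2) / (n1+n2-2))
numerator = (19-1)*1.456^2 + (4-1)*0.223^2 = 38.158848 + 0.149187 = 38.308035
denominator = 19 + 4 - 2 = 21
s_p^2 = 38.308035 / 21 = 1.8241921
s_p = sqrt(1.8241921) = 1.3506

1.3506


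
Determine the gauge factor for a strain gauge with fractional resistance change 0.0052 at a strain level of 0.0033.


GF = (dR/R) / epsilon
= 0.0052 / 0.0033
= 1.5758

1.5758


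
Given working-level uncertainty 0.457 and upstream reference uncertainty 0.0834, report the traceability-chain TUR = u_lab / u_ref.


TUR = u_lab / u_ref
= 0.457 / 0.0834
= 5.4796

5.4796


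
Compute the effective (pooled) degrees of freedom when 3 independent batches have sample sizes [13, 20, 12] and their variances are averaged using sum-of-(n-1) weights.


nu = sum_i (n_i - 1)
nu = ((13 - 1) + (20 - 1) + (12 - 1))
nu = 12 + 19 + 11
nu = 42

42


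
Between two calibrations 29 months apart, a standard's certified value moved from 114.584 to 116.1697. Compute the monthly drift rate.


rate = (v2 - v1) / months
= (116.1697 - 114.584) / 29
= 1.5857 / 29
= 0.0547

0.0547


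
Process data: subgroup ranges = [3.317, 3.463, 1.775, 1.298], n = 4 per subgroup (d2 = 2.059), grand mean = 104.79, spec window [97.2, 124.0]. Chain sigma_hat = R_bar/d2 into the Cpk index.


R_bar = (3.317 + 3.463 + 1.775 + 1.298) / 4 = 2.46325
sigma = R_bar / d2 = 2.46325 / 2.059 = 1.1963332
Cp = (USL - LSL)/(6*sigma) = (124.0 - 97.2)/(6*1.1963332) = 3.7336
Cpu = (124.0 - 104.79)/(3*1.1963332) = 5.3525
Cpl = (104.79 - 97.2)/(3*1.1963332) = 2.1148
Cpk = min(Cpu, Cpl) = 2.1148

2.1148


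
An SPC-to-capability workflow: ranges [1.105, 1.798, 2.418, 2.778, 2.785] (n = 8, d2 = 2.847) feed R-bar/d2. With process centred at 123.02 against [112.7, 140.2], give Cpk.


R_bar = (1.105 + 1.798 + 2.418 + 2.778 + 2.785) / 5 = 2.1768
sigma = R_bar / d2 = 2.1768 / 2.847 = 0.76459431
Cp = (USL - LSL)/(6*sigma) = (140.2 - 112.7)/(6*0.76459431) = 5.9945
Cpu = (140.2 - 123.02)/(3*0.76459431) = 7.4898
Cpl = (123.02 - 112.7)/(3*0.76459431) = 4.4991
Cpk = min(Cpu, Cpl) = 4.4991

4.4991


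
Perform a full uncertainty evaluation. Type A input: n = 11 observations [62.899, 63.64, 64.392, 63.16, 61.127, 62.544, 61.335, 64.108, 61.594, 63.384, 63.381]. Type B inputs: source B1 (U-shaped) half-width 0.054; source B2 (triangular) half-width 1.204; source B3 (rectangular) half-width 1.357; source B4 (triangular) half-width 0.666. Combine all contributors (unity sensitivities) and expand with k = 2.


mean = (62.899 + 63.64 + 64.392 + 63.16 + 61.127 + 62.544 + 61.335 + 64.108 + 61.594 + 63.384 + 63.381) / 11 = 62.86945455
s = sqrt(sum((x - mean)^2)/(n-1)) = 1.1036761
u_A = s / sqrt(n) = 1.1036761 / sqrt(11) = 0.33277086
u_B1 = 0.054 / sqrt(2) = 0.038183766
u_B2 = 1.204 / sqrt(6) = 0.49153094
u_B3 = 1.357 / sqrt(3) = 0.78346432
u_B4 = 0.666 / sqrt(6) = 0.27189336
uc = sqrt(0.33277086^2 + 0.038183766^2 + 0.49153094^2 + 0.78346432^2 + 0.27189336^2) = 1.0205584
U = k * uc = 2 * 1.0205584
U = 2.0411

2.0411


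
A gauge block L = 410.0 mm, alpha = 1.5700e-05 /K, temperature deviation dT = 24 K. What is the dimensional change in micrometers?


dL = L * alpha * dT
= 410.0 * 1.5700e-05 * 24
= 0.1544880 mm
dL_um = 0.1544880 * 1000 = 154.4880 um

154.4880


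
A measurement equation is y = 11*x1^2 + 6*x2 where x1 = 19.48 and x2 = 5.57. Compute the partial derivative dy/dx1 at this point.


y = 11*x1^2 + 6*x2
dy/dx1 = 2*11*x1
Evaluate at x1 = 19.48: c1 = 22 * 19.48
c1 = 428.5600

428.5600


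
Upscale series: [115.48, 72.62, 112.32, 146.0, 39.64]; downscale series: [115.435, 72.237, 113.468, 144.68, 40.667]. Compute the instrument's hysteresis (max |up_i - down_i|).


|115.48 - 115.435| = 0.0450
|72.62 - 72.237| = 0.3830
|112.32 - 113.468| = 1.1480
|146.0 - 144.68| = 1.3200
|39.64 - 40.667| = 1.0270
hysteresis = max(diffs) = 1.3200

1.3200


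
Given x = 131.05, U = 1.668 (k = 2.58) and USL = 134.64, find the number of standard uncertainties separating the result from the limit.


u = U / k = 1.668 / 2.58 = 0.64651163
margin = |USL - x| = |134.64 - 131.05| = 3.59
z = margin / u = 3.59 / 0.64651163
z = 5.5529

5.5529


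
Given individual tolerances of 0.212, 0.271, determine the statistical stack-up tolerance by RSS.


RSS = sqrt(0.212^2 + 0.271^2)
= sqrt(0.118385)
= 0.3441

0.3441


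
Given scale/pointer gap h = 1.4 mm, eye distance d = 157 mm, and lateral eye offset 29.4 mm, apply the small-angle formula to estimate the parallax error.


error = h * offset / d
= 1.4 * 29.4 / 157
= 0.2622

0.2622


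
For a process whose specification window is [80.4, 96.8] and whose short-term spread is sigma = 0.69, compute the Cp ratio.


Cp = (USL - LSL) / (6 * sigma)
= (96.8 - 80.4) / (6 * 0.69)
= 16.4000 / 4.1400
= 3.9614

3.9614


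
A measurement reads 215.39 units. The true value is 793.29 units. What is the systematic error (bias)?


Systematic error = measured - true
= 215.39 - 793.29
= -577.9000

-577.9000


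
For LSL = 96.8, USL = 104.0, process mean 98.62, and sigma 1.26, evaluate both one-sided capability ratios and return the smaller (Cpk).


Cpu = (USL - mean) / (3*sigma) = (104.0 - 98.62) / (3*1.26) = 1.4233
Cpl = (mean - LSL) / (3*sigma) = (98.62 - 96.8) / (3*1.26) = 0.4815
Cpk = min(Cpu, Cpl) = 0.4815

0.4815


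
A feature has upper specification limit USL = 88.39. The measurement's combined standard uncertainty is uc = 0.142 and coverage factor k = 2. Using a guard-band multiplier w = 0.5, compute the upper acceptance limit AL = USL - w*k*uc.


U = k * uc = 2 * 0.142 = 0.284
guard band g = w * U = 0.5 * 0.284 = 0.142
AL = USL - g = 88.39 - 0.142
AL = 88.2480

88.2480


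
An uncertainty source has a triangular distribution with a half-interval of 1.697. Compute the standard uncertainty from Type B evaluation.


u_B = half_width / sqrt(6)
u_B = 1.697 / 2.4494897
u_B = 0.6928

0.6928


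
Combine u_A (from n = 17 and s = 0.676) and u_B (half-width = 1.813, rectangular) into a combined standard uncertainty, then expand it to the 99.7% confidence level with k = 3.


u_A = s / sqrt(n) = 0.676 / sqrt(17) = 0.16395408
u_B = half_width / sqrt(3) = 1.813 / sqrt(3) = 1.046736
uc = sqrt(u_A^2 + u_B^2) = sqrt(0.16395408^2 + 1.046736^2) = 1.0594986
U = k * uc = 3 * 1.0594986
U = 3.1785

3.1785


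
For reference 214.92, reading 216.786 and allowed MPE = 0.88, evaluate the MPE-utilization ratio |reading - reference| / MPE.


e = indication - reference = 216.786 - 214.92 = 1.8660
|e| = 1.8660
ratio = |e| / MPE = 1.8660 / 0.88
ratio = 2.1205

2.1205


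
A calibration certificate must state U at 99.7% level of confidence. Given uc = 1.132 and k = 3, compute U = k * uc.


U = k * uc
U = 3 * 1.132
U = 3.3960

3.3960


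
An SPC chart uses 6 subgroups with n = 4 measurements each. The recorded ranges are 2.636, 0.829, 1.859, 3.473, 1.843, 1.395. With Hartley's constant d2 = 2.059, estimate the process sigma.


R_bar = (2.636 + 0.829 + 1.859 + 3.473 + 1.843 + 1.395) / 6
R_bar = 12.035 / 6 = 2.0058333
sigma_hat = R_bar / d2 = 2.0058333 / 2.059 = 0.9742

0.9742


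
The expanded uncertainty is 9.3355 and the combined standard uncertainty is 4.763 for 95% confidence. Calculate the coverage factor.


k = U / uc
k = 9.3355 / 4.763
k = 1.96

1.96


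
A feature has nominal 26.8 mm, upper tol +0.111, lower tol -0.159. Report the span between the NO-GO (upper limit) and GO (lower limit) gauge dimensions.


GO = nominal - lower_tol (smallest hole = maximum material condition)
GO = 26.8 - 0.159 = 26.641
NO-GO = nominal + upper_tol (largest hole = least material condition)
NO-GO = 26.8 + 0.111 = 26.911
spread = NO-GO - GO = 26.911 - 26.641 = 0.2700

0.2700


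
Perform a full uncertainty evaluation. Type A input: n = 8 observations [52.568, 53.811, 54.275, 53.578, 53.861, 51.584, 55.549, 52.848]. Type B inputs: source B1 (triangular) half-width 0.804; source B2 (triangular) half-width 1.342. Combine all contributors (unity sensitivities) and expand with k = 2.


mean = (52.568 + 53.811 + 54.275 + 53.578 + 53.861 + 51.584 + 55.549 + 52.848) / 8 = 53.50925
s = sqrt(sum((x - mean)^2)/(n-1)) = 1.1950046
u_A = s / sqrt(n) = 1.1950046 / sqrt(8) = 0.42249793
u_B1 = 0.804 / sqrt(6) = 0.32823163
u_B2 = 1.342 / sqrt(6) = 0.54786921
uc = sqrt(0.42249793^2 + 0.32823163^2 + 0.54786921^2) = 0.76576836
U = k * uc = 2 * 0.76576836
U = 1.5315

1.5315


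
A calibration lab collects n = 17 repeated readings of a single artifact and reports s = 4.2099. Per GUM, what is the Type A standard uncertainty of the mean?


u_A = s / sqrt(n)
u_A = 4.2099 / sqrt(17)
u_A = 4.2099 / 4.1231056
u_A = 1.0211

1.0211


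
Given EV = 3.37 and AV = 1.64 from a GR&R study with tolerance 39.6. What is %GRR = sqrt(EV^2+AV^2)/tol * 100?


GRR = sqrt(EV^2 + AV^2) = sqrt(3.37^2 + 1.64^2) = 3.7478661
%GRR = GRR / tol * 100 = 3.7478661 / 39.6 * 100
%GRR = 9.4643

9.4643


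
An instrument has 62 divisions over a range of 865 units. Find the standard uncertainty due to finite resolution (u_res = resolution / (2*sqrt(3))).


resolution = range / divisions
resolution = 865 / 62 = 13.951613
u_res = resolution / (2*sqrt(3))
u_res = 13.951613 / 3.4641016
u_res = 4.0275

4.0275


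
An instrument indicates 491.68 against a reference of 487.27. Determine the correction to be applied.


Correction = standard - reading
= 487.27 - 491.68
= -4.4100

-4.4100


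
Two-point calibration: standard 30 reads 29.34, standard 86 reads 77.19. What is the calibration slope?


slope = (y2 - y1) / (x2 - x1)
= (77.19 - 29.34) / (86 - 30)
= 47.8500 / 56
= 0.8545

0.8545


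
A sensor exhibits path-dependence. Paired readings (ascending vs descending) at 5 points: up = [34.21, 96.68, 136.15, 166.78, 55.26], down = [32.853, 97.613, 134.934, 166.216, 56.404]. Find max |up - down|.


|34.21 - 32.853| = 1.3570
|96.68 - 97.613| = 0.9330
|136.15 - 134.934| = 1.2160
|166.78 - 166.216| = 0.5640
|55.26 - 56.404| = 1.1440
hysteresis = max(diffs) = 1.3570

1.3570


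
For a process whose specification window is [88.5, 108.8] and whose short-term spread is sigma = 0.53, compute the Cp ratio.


Cp = (USL - LSL) / (6 * sigma)
= (108.8 - 88.5) / (6 * 0.53)
= 20.3000 / 3.1800
= 6.3836

6.3836


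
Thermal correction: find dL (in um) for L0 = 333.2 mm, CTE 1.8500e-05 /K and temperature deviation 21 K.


dL = L * alpha * dT
= 333.2 * 1.8500e-05 * 21
= 0.1294482 mm
dL_um = 0.1294482 * 1000 = 129.4482 um

129.4482


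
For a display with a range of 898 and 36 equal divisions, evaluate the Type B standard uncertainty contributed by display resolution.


resolution = range / divisions
resolution = 898 / 36 = 24.944444
u_res = resolution / (2*sqrt(3))
u_res = 24.944444 / 3.4641016
u_res = 7.2008

7.2008


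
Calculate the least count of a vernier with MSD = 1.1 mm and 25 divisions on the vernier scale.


LC = MSD / n_div
= 1.1 / 25
= 0.0440

0.0440


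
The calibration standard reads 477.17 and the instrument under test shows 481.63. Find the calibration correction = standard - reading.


Correction = standard - reading
= 477.17 - 481.63
= -4.4600

-4.4600


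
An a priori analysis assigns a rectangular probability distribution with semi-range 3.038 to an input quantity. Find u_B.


u_B = half_width / sqrt(3)
u_B = 3.038 / 1.7320508
u_B = 1.7540

1.7540


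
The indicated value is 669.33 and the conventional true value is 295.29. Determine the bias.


Systematic error = measured - true
= 669.33 - 295.29
= 374.0400

374.0400


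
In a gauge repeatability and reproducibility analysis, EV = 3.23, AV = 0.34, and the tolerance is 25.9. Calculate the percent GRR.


GRR = sqrt(EV^2 + AV^2) = sqrt(3.23^2 + 0.34^2) = 3.2478454
%GRR = GRR / tol * 100 = 3.2478454 / 25.9 * 100
%GRR = 12.5399

12.5399


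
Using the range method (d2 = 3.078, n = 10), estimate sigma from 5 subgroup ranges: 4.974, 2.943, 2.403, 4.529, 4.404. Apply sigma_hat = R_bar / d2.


R_bar = (4.974 + 2.943 + 2.403 + 4.529 + 4.404) / 5
R_bar = 19.253 / 5 = 3.8506
sigma_hat = R_bar / d2 = 3.8506 / 3.078 = 1.2510

1.2510


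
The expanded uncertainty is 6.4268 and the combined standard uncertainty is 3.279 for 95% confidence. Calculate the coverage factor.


k = U / uc
k = 6.4268 / 3.279
k = 1.96

1.96


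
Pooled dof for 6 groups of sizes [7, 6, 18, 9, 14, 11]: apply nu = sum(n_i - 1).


nu = sum_i (n_i - 1)
nu = ((7 - 1) + (6 - 1) + (18 - 1) + (9 - 1) + (14 - 1) + (11 - 1))
nu = 6 + 5 + 17 + 8 + 13 + 10
nu = 59

59


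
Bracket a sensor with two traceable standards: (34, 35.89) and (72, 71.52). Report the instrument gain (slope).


slope = (y2 - y1) / (x2 - x1)
= (71.52 - 35.89) / (72 - 34)
= 35.6300 / 38
= 0.9376

0.9376


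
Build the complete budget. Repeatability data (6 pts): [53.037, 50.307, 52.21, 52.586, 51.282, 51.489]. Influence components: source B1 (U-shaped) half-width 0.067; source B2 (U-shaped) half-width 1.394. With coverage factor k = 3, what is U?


mean = (53.037 + 50.307 + 52.21 + 52.586 + 51.282 + 51.489) / 6 = 51.8185
s = sqrt(sum((x - mean)^2)/(n-1)) = 0.99076793
u_A = s / sqrt(n) = 0.99076793 / sqrt(6) = 0.40447931
u_B1 = 0.067 / sqrt(2) = 0.047376154
u_B2 = 1.394 / sqrt(2) = 0.98570685
uc = sqrt(0.40447931^2 + 0.047376154^2 + 0.98570685^2) = 1.0665205
U = k * uc = 3 * 1.0665205
U = 3.1996

3.1996


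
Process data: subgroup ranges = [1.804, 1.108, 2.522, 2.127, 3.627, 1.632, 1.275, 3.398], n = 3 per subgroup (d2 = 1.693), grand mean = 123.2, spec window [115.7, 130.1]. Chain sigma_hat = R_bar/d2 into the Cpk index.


R_bar = (1.804 + 1.108 + 2.522 + 2.127 + 3.627 + 1.632 + 1.275 + 3.398) / 8 = 2.186625
sigma = R_bar / d2 = 2.186625 / 1.693 = 1.2915682
Cp = (USL - LSL)/(6*sigma) = (130.1 - 115.7)/(6*1.2915682) = 1.8582
Cpu = (130.1 - 123.2)/(3*1.2915682) = 1.7808
Cpl = (123.2 - 115.7)/(3*1.2915682) = 1.9356
Cpk = min(Cpu, Cpl) = 1.7808

1.7808


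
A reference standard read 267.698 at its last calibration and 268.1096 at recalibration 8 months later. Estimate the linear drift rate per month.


rate = (v2 - v1) / months
= (268.1096 - 267.698) / 8
= 0.4116 / 8
= 0.0515

0.0515


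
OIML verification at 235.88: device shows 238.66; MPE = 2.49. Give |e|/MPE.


e = indication - reference = 238.66 - 235.88 = 2.7800
|e| = 2.7800
ratio = |e| / MPE = 2.7800 / 2.49
ratio = 1.1165

1.1165


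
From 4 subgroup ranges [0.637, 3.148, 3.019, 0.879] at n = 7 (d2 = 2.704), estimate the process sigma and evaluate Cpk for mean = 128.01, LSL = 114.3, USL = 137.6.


R_bar = (0.637 + 3.148 + 3.019 + 0.879) / 4 = 1.92075
sigma = R_bar / d2 = 1.92075 / 2.704 = 0.71033654
Cp = (USL - LSL)/(6*sigma) = (137.6 - 114.3)/(6*0.71033654) = 5.4669
Cpu = (137.6 - 128.01)/(3*0.71033654) = 4.5002
Cpl = (128.01 - 114.3)/(3*0.71033654) = 6.4336
Cpk = min(Cpu, Cpl) = 4.5002

4.5002


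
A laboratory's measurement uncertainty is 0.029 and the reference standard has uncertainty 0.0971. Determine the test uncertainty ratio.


TUR = u_lab / u_ref
= 0.029 / 0.0971
= 0.2987

0.2987


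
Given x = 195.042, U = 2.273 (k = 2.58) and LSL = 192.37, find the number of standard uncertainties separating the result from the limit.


u = U / k = 2.273 / 2.58 = 0.88100775
margin = |LSL - x| = |192.37 - 195.042| = 2.672
z = margin / u = 2.672 / 0.88100775
z = 3.0329

3.0329


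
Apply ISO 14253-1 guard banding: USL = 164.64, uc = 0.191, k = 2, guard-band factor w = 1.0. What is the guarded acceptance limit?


U = k * uc = 2 * 0.191 = 0.382
guard band g = w * U = 1.0 * 0.382 = 0.382
AL = USL - g = 164.64 - 0.382
AL = 164.2580

164.2580


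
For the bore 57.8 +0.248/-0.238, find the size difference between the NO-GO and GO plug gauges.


GO = nominal - lower_tol (smallest hole = maximum material condition)
GO = 57.8 - 0.238 = 57.562
NO-GO = nominal + upper_tol (largest hole = least material condition)
NO-GO = 57.8 + 0.248 = 58.048
spread = NO-GO - GO = 58.048 - 57.562 = 0.4860

0.4860


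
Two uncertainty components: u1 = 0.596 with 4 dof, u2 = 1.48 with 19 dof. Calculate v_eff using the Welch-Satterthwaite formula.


uc = sqrt(u1^2 + u2^2) = sqrt(0.596^2 + 1.48^2) = 1.5954987
v_eff = uc^4 / (u1^4/v1 + u2^4/v2)
= 1.5954987^4 / (0.596^4/4 + 1.48^4/19)
= 6.4801613 / 0.28406314
v_eff = 22.8124

22.8124


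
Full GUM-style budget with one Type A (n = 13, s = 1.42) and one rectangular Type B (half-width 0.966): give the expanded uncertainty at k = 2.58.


u_A = s / sqrt(n) = 1.42 / sqrt(13) = 0.39383714
u_B = half_width / sqrt(3) = 0.966 / sqrt(3) = 0.55772036
uc = sqrt(u_A^2 + u_B^2) = sqrt(0.39383714^2 + 0.55772036^2) = 0.68275888
U = k * uc = 2.58 * 0.68275888
U = 1.7615

1.7615


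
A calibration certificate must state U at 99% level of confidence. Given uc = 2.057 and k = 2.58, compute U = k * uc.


U = k * uc
U = 2.58 * 2.057
U = 5.3071

5.3071


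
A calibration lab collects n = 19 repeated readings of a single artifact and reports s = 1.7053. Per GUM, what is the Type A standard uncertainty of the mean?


u_A = s / sqrt(n)
u_A = 1.7053 / sqrt(19)
u_A = 1.7053 / 4.3588989
u_A = 0.3912

0.3912


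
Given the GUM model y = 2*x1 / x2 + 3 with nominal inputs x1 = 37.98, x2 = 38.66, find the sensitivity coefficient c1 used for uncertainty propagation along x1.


y = 2*x1 / x2 + 3
dy/dx1 = 2/x2
Evaluate at x2 = 38.66: c1 = 2 / 38.66
c1 = 0.0517

0.0517


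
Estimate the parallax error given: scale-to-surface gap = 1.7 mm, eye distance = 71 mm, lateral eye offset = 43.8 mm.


error = h * offset / d
= 1.7 * 43.8 / 71
= 1.0487

1.0487


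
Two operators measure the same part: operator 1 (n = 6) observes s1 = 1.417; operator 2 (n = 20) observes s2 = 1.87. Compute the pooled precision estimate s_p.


s_p = sqrt(((n1-1)*s1^2 + (n2-1)*s2^2) / (n1+n2-2))
numerator = (6-1)*1.417^2 + (20-1)*1.87^2 = 10.039445 + 66.4411 = 76.480545
denominator = 6 + 20 - 2 = 24
s_p^2 = 76.480545 / 24 = 3.1866894
s_p = sqrt(3.1866894) = 1.7851

1.7851


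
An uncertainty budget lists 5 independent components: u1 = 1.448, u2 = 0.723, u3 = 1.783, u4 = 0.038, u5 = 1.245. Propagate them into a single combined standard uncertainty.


uc = sqrt(1.448^2 + 0.723^2 + 1.783^2 + 0.038^2 + 1.245^2)
uc = sqrt(7.349991)
uc = 2.7111

2.7111


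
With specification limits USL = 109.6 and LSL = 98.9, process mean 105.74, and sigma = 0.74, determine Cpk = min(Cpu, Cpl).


Cpu = (USL - mean) / (3*sigma) = (109.6 - 105.74) / (3*0.74) = 1.7387
Cpl = (mean - LSL) / (3*sigma) = (105.74 - 98.9) / (3*0.74) = 3.0811
Cpk = min(Cpu, Cpl) = 1.7387

1.7387


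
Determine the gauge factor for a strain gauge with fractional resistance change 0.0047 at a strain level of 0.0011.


GF = (dR/R) / epsilon
= 0.0047 / 0.0011
= 4.2727

4.2727


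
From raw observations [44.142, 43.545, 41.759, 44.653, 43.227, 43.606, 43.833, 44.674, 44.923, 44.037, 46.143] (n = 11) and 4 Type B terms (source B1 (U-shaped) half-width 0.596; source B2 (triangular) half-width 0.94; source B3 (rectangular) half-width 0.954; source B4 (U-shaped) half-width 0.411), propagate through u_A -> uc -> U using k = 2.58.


mean = (44.142 + 43.545 + 41.759 + 44.653 + 43.227 + 43.606 + 43.833 + 44.674 + 44.923 + 44.037 + 46.143) / 11 = 44.04927273
s = sqrt(sum((x - mean)^2)/(n-1)) = 1.1103896
u_A = s / sqrt(n) = 1.1103896 / sqrt(11) = 0.33479506
u_B1 = 0.596 / sqrt(2) = 0.42143564
u_B2 = 0.94 / sqrt(6) = 0.38375339
u_B3 = 0.954 / sqrt(3) = 0.55079216
u_B4 = 0.411 / sqrt(2) = 0.29062089
uc = sqrt(0.33479506^2 + 0.42143564^2 + 0.38375339^2 + 0.55079216^2 + 0.29062089^2) = 0.9081822
U = k * uc = 2.58 * 0.9081822
U = 2.3431

2.3431


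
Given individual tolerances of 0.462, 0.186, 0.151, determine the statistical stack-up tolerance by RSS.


RSS = sqrt(0.462^2 + 0.186^2 + 0.151^2)
= sqrt(0.270841)
= 0.5204

0.5204


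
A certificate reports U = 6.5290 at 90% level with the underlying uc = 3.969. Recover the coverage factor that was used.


k = U / uc
k = 6.5290 / 3.969
k = 1.645

1.645


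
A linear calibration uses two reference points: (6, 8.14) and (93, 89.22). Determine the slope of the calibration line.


slope = (y2 - y1) / (x2 - x1)
= (89.22 - 8.14) / (93 - 6)
= 81.0800 / 87
= 0.9320

0.9320


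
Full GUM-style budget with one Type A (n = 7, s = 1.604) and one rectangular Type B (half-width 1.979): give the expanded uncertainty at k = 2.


u_A = s / sqrt(n) = 1.604 / sqrt(7) = 0.60625501
u_B = half_width / sqrt(3) = 1.979 / sqrt(3) = 1.1425762
uc = sqrt(u_A^2 + u_B^2) = sqrt(0.60625501^2 + 1.1425762^2) = 1.2934549
U = k * uc = 2 * 1.2934549
U = 2.5869

2.5869


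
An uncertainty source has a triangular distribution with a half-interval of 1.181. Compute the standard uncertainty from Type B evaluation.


u_B = half_width / sqrt(6)
u_B = 1.181 / 2.4494897
u_B = 0.4821

0.4821


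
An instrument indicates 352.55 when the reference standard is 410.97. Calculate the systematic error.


Systematic error = measured - true
= 352.55 - 410.97
= -58.4200

-58.4200


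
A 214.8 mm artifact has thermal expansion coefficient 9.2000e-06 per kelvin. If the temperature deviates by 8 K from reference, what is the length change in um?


dL = L * alpha * dT
= 214.8 * 9.2000e-06 * 8
= 0.0158093 mm
dL_um = 0.0158093 * 1000 = 15.8093 um

15.8093


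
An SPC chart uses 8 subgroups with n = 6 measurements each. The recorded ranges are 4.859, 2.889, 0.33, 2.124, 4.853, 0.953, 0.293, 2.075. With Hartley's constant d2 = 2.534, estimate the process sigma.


R_bar = (4.859 + 2.889 + 0.33 + 2.124 + 4.853 + 0.953 + 0.293 + 2.075) / 8
R_bar = 18.376 / 8 = 2.297
sigma_hat = R_bar / d2 = 2.297 / 2.534 = 0.9065

0.9065


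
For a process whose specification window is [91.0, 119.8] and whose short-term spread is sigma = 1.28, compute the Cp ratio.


Cp = (USL - LSL) / (6 * sigma)
= (119.8 - 91.0) / (6 * 1.28)
= 28.8000 / 7.6800
= 3.7500

3.7500


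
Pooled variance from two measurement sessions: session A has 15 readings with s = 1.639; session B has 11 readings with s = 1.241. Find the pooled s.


s_p = sqrt(((n1-1)*s1^2 + (n2-1)*s2^2) / (n1+n2-2))
numerator = (15-1)*1.639^2 + (11-1)*1.241^2 = 37.608494 + 15.40081 = 53.009304
denominator = 15 + 11 - 2 = 24
s_p^2 = 53.009304 / 24 = 2.208721
s_p = sqrt(2.208721) = 1.4862

1.4862


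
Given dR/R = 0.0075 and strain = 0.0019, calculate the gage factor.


GF = (dR/R) / epsilon
= 0.0075 / 0.0019
= 3.9474

3.9474


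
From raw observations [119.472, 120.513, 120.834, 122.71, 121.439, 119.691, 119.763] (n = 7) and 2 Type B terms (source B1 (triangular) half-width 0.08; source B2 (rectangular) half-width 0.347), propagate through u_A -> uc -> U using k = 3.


mean = (119.472 + 120.513 + 120.834 + 122.71 + 121.439 + 119.691 + 119.763) / 7 = 120.6317143
s = sqrt(sum((x - mean)^2)/(n-1)) = 1.1554609
u_A = s / sqrt(n) = 1.1554609 / sqrt(7) = 0.43672317
u_B1 = 0.08 / sqrt(6) = 0.032659863
u_B2 = 0.347 / sqrt(3) = 0.20034054
uc = sqrt(0.43672317^2 + 0.032659863^2 + 0.20034054^2) = 0.48159124
U = k * uc = 3 * 0.48159124
U = 1.4448

1.4448


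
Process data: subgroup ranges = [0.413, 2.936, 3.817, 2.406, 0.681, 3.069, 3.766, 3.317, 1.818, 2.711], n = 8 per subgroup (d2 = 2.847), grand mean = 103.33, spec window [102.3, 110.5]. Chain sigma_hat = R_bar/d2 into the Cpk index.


R_bar = (0.413 + 2.936 + 3.817 + 2.406 + 0.681 + 3.069 + 3.766 + 3.317 + 1.818 + 2.711) / 10 = 2.4934
sigma = R_bar / d2 = 2.4934 / 2.847 = 0.87579909
Cp = (USL - LSL)/(6*sigma) = (110.5 - 102.3)/(6*0.87579909) = 1.5605
Cpu = (110.5 - 103.33)/(3*0.87579909) = 2.7289
Cpl = (103.33 - 102.3)/(3*0.87579909) = 0.3920
Cpk = min(Cpu, Cpl) = 0.3920

0.3920


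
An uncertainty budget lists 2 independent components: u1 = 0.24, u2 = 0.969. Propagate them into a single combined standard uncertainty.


uc = sqrt(0.24^2 + 0.969^2)
uc = sqrt(0.996561)
uc = 0.9983

0.9983


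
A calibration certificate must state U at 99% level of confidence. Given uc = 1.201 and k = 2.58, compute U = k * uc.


U = k * uc
U = 2.58 * 1.201
U = 3.0986

3.0986


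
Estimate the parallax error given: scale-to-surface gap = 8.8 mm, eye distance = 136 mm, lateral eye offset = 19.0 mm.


error = h * offset / d
= 8.8 * 19.0 / 136
= 1.2294

1.2294


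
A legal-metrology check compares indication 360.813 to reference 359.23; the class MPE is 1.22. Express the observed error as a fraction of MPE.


e = indication - reference = 360.813 - 359.23 = 1.5830
|e| = 1.5830
ratio = |e| / MPE = 1.5830 / 1.22
ratio = 1.2975

1.2975


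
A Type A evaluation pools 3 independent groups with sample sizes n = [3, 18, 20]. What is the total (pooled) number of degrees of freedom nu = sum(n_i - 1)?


nu = sum_i (n_i - 1)
nu = ((3 - 1) + (18 - 1) + (20 - 1))
nu = 2 + 17 + 19
nu = 38

38


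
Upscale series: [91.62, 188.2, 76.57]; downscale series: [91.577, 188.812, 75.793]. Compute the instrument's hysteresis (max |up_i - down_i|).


|91.62 - 91.577| = 0.0430
|188.2 - 188.812| = 0.6120
|76.57 - 75.793| = 0.7770
hysteresis = max(diffs) = 0.7770

0.7770


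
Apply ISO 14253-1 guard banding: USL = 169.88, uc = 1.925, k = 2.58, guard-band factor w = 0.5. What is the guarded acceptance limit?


U = k * uc = 2.58 * 1.925 = 4.9665
guard band g = w * U = 0.5 * 4.9665 = 2.48325
AL = USL - g = 169.88 - 2.48325
AL = 167.3967

167.3967


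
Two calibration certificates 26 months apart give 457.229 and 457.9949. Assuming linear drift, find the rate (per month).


rate = (v2 - v1) / months
= (457.9949 - 457.229) / 26
= 0.7659 / 26
= 0.0295

0.0295


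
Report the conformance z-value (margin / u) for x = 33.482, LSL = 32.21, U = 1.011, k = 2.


u = U / k = 1.011 / 2 = 0.5055
margin = |LSL - x| = |32.21 - 33.482| = 1.272
z = margin / u = 1.272 / 0.5055
z = 2.5163

2.5163


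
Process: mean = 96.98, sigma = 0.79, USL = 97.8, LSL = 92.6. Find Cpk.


Cpu = (USL - mean) / (3*sigma) = (97.8 - 96.98) / (3*0.79) = 0.3460
Cpl = (mean - LSL) / (3*sigma) = (96.98 - 92.6) / (3*0.79) = 1.8481
Cpk = min(Cpu, Cpl) = 0.3460

0.3460


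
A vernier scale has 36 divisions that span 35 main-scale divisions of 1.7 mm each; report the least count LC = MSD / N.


LC = MSD / n_div
= 1.7 / 36
= 0.0472

0.0472


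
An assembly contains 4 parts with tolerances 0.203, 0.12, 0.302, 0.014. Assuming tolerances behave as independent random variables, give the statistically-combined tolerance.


RSS = sqrt(0.203^2 + 0.12^2 + 0.302^2 + 0.014^2)
= sqrt(0.147009)
= 0.3834

0.3834


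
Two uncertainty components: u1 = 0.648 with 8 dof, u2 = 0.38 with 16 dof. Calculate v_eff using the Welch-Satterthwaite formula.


uc = sqrt(u1^2 + u2^2) = sqrt(0.648^2 + 0.38^2) = 0.7512017
v_eff = uc^4 / (u1^4/v1 + u2^4/v2)
= 0.7512017^4 / (0.648^4/8 + 0.38^4/16)
= 0.318439 / 0.023343131
v_eff = 13.6417

13.6417


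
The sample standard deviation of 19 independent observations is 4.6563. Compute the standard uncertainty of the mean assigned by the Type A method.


u_A = s / sqrt(n)
u_A = 4.6563 / sqrt(19)
u_A = 4.6563 / 4.3588989
u_A = 1.0682

1.0682


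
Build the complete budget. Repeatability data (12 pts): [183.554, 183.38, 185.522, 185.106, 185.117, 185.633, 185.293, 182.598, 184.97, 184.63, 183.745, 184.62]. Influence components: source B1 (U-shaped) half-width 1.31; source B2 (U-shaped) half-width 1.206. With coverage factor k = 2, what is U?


mean = (183.554 + 183.38 + 185.522 + 185.106 + 185.117 + 185.633 + 185.293 + 182.598 + 184.97 + 184.63 + 183.745 + 184.62) / 12 = 184.514
s = sqrt(sum((x - mean)^2)/(n-1)) = 0.96727076
u_A = s / sqrt(n) = 0.96727076 / sqrt(12) = 0.27922702
u_B1 = 1.31 / sqrt(2) = 0.92630988
u_B2 = 1.206 / sqrt(2) = 0.85277078
uc = sqrt(0.27922702^2 + 0.92630988^2 + 0.85277078^2) = 1.289665
U = k * uc = 2 * 1.289665
U = 2.5793

2.5793


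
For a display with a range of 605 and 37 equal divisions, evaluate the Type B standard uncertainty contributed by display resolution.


resolution = range / divisions
resolution = 605 / 37 = 16.351351
u_res = resolution / (2*sqrt(3))
u_res = 16.351351 / 3.4641016
u_res = 4.7202

4.7202


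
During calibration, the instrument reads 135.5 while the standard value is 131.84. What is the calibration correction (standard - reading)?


Correction = standard - reading
= 131.84 - 135.5
= -3.6600

-3.6600


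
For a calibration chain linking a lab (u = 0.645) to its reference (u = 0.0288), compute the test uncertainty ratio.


TUR = u_lab / u_ref
= 0.645 / 0.0288
= 22.3958

22.3958


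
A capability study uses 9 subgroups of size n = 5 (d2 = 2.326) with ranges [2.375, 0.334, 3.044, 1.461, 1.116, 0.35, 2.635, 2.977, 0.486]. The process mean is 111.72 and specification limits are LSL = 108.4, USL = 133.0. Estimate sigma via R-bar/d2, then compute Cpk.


R_bar = (2.375 + 0.334 + 3.044 + 1.461 + 1.116 + 0.35 + 2.635 + 2.977 + 0.486) / 9 = 1.642
sigma = R_bar / d2 = 1.642 / 2.326 = 0.70593293
Cp = (USL - LSL)/(6*sigma) = (133.0 - 108.4)/(6*0.70593293) = 5.8079
Cpu = (133.0 - 111.72)/(3*0.70593293) = 10.0482
Cpl = (111.72 - 108.4)/(3*0.70593293) = 1.5677
Cpk = min(Cpu, Cpl) = 1.5677

1.5677


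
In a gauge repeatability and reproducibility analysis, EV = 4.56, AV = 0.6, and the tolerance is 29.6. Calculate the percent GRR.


GRR = sqrt(EV^2 + AV^2) = sqrt(4.56^2 + 0.6^2) = 4.5993043
%GRR = GRR / tol * 100 = 4.5993043 / 29.6 * 100
%GRR = 15.5382

15.5382


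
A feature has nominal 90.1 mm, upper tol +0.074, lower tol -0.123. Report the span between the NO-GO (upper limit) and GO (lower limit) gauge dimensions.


GO = nominal - lower_tol (smallest hole = maximum material condition)
GO = 90.1 - 0.123 = 89.977
NO-GO = nominal + upper_tol (largest hole = least material condition)
NO-GO = 90.1 + 0.074 = 90.174
spread = NO-GO - GO = 90.174 - 89.977 = 0.1970

0.1970


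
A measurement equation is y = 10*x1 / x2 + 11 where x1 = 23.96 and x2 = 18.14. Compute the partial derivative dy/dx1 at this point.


y = 10*x1 / x2 + 11
dy/dx1 = 10/x2
Evaluate at x2 = 18.14: c1 = 10 / 18.14
c1 = 0.5513

0.5513


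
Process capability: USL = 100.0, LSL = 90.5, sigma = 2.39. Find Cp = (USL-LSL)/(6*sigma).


Cp = (USL - LSL) / (6 * sigma)
= (100.0 - 90.5) / (6 * 2.39)
= 9.5000 / 14.3400
= 0.6625

0.6625


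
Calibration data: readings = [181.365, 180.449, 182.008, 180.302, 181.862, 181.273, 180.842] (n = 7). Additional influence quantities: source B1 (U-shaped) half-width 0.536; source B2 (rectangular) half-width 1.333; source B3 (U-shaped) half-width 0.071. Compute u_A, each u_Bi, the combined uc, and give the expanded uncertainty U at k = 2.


mean = (181.365 + 180.449 + 182.008 + 180.302 + 181.862 + 181.273 + 180.842) / 7 = 181.1572857
s = sqrt(sum((x - mean)^2)/(n-1)) = 0.65947699
u_A = s / sqrt(n) = 0.65947699 / sqrt(7) = 0.24925887
u_B1 = 0.536 / sqrt(2) = 0.37900923
u_B2 = 1.333 / sqrt(3) = 0.76960791
u_B3 = 0.071 / sqrt(2) = 0.050204581
uc = sqrt(0.24925887^2 + 0.37900923^2 + 0.76960791^2 + 0.050204581^2) = 0.89475964
U = k * uc = 2 * 0.89475964
U = 1.7895

1.7895


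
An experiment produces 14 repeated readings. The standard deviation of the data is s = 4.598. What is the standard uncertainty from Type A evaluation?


u_A = s / sqrt(n)
u_A = 4.598 / sqrt(14)
u_A = 4.598 / 3.7416574
u_A = 1.2289

1.2289


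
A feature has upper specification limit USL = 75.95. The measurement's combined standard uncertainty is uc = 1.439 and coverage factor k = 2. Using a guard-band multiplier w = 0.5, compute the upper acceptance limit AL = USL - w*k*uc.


U = k * uc = 2 * 1.439 = 2.878
guard band g = w * U = 0.5 * 2.878 = 1.439
AL = USL - g = 75.95 - 1.439
AL = 74.5110

74.5110


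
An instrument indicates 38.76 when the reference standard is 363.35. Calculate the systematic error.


Systematic error = measured - true
= 38.76 - 363.35
= -324.5900

-324.5900


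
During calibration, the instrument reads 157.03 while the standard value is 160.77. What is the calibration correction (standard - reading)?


Correction = standard - reading
= 160.77 - 157.03
= 3.7400

3.7400


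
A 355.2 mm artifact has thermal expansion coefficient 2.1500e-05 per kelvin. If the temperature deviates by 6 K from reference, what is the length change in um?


dL = L * alpha * dT
= 355.2 * 2.1500e-05 * 6
= 0.0458208 mm
dL_um = 0.0458208 * 1000 = 45.8208 um

45.8208


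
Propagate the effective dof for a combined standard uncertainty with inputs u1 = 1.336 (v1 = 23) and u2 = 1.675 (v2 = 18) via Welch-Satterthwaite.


uc = sqrt(u1^2 + u2^2) = sqrt(1.336^2 + 1.675^2) = 2.1425501
v_eff = uc^4 / (u1^4/v1 + u2^4/v2)
= 2.1425501^4 / (1.336^4/23 + 1.675^4/18)
= 21.072882 / 0.57582269
v_eff = 36.5961

36.5961


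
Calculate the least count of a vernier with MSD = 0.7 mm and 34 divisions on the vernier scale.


LC = MSD / n_div
= 0.7 / 34
= 0.0206

0.0206


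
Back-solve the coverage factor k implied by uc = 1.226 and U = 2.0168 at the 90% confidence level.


k = U / uc
k = 2.0168 / 1.226
k = 1.645

1.645


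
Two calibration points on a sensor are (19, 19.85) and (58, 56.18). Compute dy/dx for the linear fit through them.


slope = (y2 - y1) / (x2 - x1)
= (56.18 - 19.85) / (58 - 19)
= 36.3300 / 39
= 0.9315

0.9315


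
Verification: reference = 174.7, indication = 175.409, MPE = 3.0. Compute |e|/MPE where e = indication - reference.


e = indication - reference = 175.409 - 174.7 = 0.7090
|e| = 0.7090
ratio = |e| / MPE = 0.7090 / 3.0
ratio = 0.2363

0.2363


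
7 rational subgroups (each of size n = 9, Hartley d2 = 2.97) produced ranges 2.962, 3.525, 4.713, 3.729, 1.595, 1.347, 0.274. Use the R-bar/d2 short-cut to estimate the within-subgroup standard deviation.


R_bar = (2.962 + 3.525 + 4.713 + 3.729 + 1.595 + 1.347 + 0.274) / 7
R_bar = 18.145 / 7 = 2.5921429
sigma_hat = R_bar / d2 = 2.5921429 / 2.97 = 0.8728

0.8728


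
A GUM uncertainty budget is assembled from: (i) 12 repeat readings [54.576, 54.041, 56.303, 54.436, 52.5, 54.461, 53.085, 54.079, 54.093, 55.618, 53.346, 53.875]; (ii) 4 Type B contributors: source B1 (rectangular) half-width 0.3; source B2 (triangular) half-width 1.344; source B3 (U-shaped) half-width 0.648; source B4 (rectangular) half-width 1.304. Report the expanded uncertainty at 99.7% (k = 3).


mean = (54.576 + 54.041 + 56.303 + 54.436 + 52.5 + 54.461 + 53.085 + 54.079 + 54.093 + 55.618 + 53.346 + 53.875) / 12 = 54.20108333
s = sqrt(sum((x - mean)^2)/(n-1)) = 1.0321227
u_A = s / sqrt(n) = 1.0321227 / sqrt(12) = 0.29794816
u_B1 = 0.3 / sqrt(3) = 0.17320508
u_B2 = 1.344 / sqrt(6) = 0.5486857
u_B3 = 0.648 / sqrt(2) = 0.45820519
u_B4 = 1.304 / sqrt(3) = 0.75286475
uc = sqrt(0.29794816^2 + 0.17320508^2 + 0.5486857^2 + 0.45820519^2 + 0.75286475^2) = 1.0938859
U = k * uc = 3 * 1.0938859
U = 3.2817

3.2817


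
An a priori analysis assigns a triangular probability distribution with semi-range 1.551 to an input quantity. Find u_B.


u_B = half_width / sqrt(6)
u_B = 1.551 / 2.4494897
u_B = 0.6332

0.6332


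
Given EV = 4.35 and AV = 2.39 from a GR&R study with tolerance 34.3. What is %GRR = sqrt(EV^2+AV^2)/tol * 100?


GRR = sqrt(EV^2 + AV^2) = sqrt(4.35^2 + 2.39^2) = 4.9633255
%GRR = GRR / tol * 100 = 4.9633255 / 34.3 * 100
%GRR = 14.4703

14.4703


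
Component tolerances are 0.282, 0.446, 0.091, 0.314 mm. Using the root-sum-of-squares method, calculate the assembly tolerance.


RSS = sqrt(0.282^2 + 0.446^2 + 0.091^2 + 0.314^2)
= sqrt(0.385317)
= 0.6207

0.6207


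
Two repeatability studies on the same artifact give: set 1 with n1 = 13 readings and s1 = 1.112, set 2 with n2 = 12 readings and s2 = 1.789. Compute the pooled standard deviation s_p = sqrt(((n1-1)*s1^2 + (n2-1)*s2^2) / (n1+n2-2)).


s_p = sqrt(((n1-1)*s1^2 + (n2-1)*s2^2) / (n1+n2-2))
numerator = (13-1)*1.112^2 + (12-1)*1.789^2 = 14.838528 + 35.205731 = 50.044259
denominator = 13 + 12 - 2 = 23
s_p^2 = 50.044259 / 23 = 2.1758373
s_p = sqrt(2.1758373) = 1.4751

1.4751


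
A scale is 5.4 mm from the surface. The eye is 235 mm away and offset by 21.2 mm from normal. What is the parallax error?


error = h * offset / d
= 5.4 * 21.2 / 235
= 0.4871

0.4871


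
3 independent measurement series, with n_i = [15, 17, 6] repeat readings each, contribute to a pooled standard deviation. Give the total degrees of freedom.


nu = sum_i (n_i - 1)
nu = ((15 - 1) + (17 - 1) + (6 - 1))
nu = 14 + 16 + 5
nu = 35

35


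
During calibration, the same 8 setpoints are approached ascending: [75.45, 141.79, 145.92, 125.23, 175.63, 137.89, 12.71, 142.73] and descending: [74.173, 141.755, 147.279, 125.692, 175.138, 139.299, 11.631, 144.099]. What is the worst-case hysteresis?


|75.45 - 74.173| = 1.2770
|141.79 - 141.755| = 0.0350
|145.92 - 147.279| = 1.3590
|125.23 - 125.692| = 0.4620
|175.63 - 175.138| = 0.4920
|137.89 - 139.299| = 1.4090
|12.71 - 11.631| = 1.0790
|142.73 - 144.099| = 1.3690
hysteresis = max(diffs) = 1.4090

1.4090


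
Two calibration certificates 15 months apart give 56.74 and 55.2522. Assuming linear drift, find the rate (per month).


rate = (v2 - v1) / months
= (55.2522 - 56.74) / 15
= -1.4878 / 15
= -0.0992

-0.0992


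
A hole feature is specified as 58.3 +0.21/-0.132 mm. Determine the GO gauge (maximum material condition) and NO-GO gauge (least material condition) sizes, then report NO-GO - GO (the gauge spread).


GO = nominal - lower_tol (smallest hole = maximum material condition)
GO = 58.3 - 0.132 = 58.168
NO-GO = nominal + upper_tol (largest hole = least material condition)
NO-GO = 58.3 + 0.21 = 58.51
spread = NO-GO - GO = 58.51 - 58.168 = 0.3420

0.3420


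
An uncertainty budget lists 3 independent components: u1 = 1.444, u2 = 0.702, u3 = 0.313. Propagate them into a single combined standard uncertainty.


uc = sqrt(1.444^2 + 0.702^2 + 0.313^2)
uc = sqrt(2.675909)
uc = 1.6358

1.6358


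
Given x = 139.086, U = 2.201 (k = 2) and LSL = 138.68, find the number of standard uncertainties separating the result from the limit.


u = U / k = 2.201 / 2 = 1.1005
margin = |LSL - x| = |138.68 - 139.086| = 0.406
z = margin / u = 0.406 / 1.1005
z = 0.3689

0.3689


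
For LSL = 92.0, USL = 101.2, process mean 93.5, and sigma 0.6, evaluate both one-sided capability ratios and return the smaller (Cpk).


Cpu = (USL - mean) / (3*sigma) = (101.2 - 93.5) / (3*0.6) = 4.2778
Cpl = (mean - LSL) / (3*sigma) = (93.5 - 92.0) / (3*0.6) = 0.8333
Cpk = min(Cpu, Cpl) = 0.8333

0.8333


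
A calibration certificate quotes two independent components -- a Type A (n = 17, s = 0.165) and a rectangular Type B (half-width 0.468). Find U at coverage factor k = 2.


u_A = s / sqrt(n) = 0.165 / sqrt(17) = 0.040018378
u_B = half_width / sqrt(3) = 0.468 / sqrt(3) = 0.27019993
uc = sqrt(u_A^2 + u_B^2) = sqrt(0.040018378^2 + 0.27019993^2) = 0.27314735
U = k * uc = 2 * 0.27314735
U = 0.5463

0.5463


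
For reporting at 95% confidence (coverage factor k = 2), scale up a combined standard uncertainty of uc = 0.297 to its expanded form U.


U = k * uc
U = 2 * 0.297
U = 0.5940

0.5940
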